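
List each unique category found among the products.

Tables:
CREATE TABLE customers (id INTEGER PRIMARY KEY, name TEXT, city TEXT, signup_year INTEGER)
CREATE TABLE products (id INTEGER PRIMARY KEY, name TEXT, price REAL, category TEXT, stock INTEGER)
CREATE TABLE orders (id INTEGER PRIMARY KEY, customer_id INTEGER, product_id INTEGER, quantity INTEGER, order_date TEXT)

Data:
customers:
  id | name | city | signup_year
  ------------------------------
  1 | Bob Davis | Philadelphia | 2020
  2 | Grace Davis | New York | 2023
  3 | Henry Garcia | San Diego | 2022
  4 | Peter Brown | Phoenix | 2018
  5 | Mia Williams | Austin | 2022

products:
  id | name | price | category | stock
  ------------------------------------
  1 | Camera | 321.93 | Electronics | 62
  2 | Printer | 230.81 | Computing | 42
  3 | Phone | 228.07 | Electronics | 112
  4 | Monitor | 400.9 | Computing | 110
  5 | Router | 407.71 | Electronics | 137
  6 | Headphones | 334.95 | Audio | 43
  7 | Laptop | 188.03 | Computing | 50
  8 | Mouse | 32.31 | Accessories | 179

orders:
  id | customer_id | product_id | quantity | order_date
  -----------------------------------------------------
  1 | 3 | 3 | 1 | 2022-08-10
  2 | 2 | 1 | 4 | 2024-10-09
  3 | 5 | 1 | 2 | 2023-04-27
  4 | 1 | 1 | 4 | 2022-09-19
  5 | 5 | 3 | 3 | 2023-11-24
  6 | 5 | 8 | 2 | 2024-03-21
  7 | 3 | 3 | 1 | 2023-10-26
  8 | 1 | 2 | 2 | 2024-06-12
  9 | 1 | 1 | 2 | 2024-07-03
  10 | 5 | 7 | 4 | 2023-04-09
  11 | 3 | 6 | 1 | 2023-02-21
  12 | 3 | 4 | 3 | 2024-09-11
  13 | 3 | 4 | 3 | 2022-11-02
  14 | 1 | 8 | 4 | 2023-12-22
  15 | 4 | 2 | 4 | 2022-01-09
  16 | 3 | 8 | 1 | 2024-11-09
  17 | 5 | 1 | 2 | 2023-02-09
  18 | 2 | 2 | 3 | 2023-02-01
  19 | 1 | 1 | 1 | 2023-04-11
SELECT DISTINCT category FROM products

Execution result:
category
Electronics
Computing
Audio
Accessories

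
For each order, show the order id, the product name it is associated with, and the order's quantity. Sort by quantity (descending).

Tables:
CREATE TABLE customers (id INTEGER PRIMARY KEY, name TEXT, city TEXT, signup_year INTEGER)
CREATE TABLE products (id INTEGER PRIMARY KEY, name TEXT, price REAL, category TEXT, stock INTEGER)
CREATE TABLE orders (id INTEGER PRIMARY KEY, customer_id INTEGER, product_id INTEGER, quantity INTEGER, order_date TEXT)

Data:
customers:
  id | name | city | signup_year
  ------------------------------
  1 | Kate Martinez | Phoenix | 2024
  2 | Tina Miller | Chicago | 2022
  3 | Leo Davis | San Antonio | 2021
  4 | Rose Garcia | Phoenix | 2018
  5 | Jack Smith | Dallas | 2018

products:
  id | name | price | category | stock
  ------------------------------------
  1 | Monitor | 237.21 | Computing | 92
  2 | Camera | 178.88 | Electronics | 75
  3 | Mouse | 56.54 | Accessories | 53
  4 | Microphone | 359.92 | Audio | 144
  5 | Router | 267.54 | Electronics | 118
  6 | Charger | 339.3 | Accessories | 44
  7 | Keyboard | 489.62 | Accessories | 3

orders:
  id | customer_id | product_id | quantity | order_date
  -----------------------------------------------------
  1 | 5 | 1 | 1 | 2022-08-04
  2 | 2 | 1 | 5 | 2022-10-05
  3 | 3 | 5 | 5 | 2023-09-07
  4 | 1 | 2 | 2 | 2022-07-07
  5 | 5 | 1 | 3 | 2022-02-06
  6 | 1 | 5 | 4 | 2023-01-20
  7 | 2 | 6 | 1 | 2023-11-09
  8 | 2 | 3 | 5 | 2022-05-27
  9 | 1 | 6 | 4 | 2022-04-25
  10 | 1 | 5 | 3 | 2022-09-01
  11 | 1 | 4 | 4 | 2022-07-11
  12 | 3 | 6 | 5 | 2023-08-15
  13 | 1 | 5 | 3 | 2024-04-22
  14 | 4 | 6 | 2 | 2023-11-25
SELECT c.id, p.name AS product, c.quantity FROM orders c JOIN products p ON c.product_id = p.id ORDER BY c.quantity DESC

Execution result:
id | product | quantity
2 | Monitor | 5
3 | Router | 5
8 | Mouse | 5
12 | Charger | 5
6 | Router | 4
9 | Charger | 4
11 | Microphone | 4
5 | Monitor | 3
10 | Router | 3
13 | Router | 3
4 | Camera | 2
14 | Charger | 2
1 | Monitor | 1
7 | Charger | 1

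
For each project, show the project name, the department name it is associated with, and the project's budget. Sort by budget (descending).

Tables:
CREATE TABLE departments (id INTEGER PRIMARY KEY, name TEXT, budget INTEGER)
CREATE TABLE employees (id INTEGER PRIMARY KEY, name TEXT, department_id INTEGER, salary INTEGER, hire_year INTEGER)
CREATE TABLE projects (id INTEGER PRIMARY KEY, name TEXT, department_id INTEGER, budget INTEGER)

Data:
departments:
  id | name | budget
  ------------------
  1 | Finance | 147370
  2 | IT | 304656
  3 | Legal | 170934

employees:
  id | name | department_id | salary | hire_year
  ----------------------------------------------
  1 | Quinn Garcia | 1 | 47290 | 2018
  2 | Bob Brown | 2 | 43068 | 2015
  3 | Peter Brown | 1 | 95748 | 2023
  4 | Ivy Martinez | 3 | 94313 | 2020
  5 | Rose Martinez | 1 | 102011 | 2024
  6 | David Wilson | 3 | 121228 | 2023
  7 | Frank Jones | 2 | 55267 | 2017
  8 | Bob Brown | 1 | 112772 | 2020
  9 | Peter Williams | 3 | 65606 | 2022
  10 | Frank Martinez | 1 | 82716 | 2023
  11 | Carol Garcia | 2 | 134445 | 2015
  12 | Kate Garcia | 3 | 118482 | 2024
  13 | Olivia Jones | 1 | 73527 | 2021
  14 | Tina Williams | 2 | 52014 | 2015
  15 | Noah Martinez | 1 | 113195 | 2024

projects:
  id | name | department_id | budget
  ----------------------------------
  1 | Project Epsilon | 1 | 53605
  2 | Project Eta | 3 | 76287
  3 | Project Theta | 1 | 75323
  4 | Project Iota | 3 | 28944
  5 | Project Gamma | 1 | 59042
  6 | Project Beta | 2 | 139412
SELECT c.name, p.name AS department, c.budget FROM projects c JOIN departments p ON c.department_id = p.id ORDER BY c.budget DESC

Execution result:
name | department | budget
Project Beta | IT | 139412
Project Eta | Legal | 76287
Project Theta | Finance | 75323
Project Gamma | Finance | 59042
Project Epsilon | Finance | 53605
Project Iota | Legal | 28944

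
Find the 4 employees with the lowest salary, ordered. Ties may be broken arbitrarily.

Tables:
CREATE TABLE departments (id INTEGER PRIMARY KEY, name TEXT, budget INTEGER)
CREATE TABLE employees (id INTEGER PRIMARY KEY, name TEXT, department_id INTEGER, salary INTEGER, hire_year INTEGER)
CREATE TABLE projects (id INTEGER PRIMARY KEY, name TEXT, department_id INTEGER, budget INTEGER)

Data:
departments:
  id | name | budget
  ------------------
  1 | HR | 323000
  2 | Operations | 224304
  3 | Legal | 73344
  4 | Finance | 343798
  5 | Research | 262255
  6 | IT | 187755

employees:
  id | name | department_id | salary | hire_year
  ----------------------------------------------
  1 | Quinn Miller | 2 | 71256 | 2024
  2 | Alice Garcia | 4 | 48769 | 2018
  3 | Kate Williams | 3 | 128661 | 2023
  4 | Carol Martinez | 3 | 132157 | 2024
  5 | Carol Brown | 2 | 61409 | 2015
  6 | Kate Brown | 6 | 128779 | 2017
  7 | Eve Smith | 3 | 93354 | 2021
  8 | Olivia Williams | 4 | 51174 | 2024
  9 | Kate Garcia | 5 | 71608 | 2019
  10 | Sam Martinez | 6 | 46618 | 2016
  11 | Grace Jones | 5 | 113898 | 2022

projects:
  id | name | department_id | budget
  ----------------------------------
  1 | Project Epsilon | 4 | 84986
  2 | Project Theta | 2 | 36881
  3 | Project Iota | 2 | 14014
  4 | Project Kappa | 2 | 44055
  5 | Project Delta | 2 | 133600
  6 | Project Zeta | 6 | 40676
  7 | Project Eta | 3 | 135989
SELECT name, salary FROM employees ORDER BY salary ASC LIMIT 4

Execution result:
name | salary
Sam Martinez | 46618
Alice Garcia | 48769
Olivia Williams | 51174
Carol Brown | 61409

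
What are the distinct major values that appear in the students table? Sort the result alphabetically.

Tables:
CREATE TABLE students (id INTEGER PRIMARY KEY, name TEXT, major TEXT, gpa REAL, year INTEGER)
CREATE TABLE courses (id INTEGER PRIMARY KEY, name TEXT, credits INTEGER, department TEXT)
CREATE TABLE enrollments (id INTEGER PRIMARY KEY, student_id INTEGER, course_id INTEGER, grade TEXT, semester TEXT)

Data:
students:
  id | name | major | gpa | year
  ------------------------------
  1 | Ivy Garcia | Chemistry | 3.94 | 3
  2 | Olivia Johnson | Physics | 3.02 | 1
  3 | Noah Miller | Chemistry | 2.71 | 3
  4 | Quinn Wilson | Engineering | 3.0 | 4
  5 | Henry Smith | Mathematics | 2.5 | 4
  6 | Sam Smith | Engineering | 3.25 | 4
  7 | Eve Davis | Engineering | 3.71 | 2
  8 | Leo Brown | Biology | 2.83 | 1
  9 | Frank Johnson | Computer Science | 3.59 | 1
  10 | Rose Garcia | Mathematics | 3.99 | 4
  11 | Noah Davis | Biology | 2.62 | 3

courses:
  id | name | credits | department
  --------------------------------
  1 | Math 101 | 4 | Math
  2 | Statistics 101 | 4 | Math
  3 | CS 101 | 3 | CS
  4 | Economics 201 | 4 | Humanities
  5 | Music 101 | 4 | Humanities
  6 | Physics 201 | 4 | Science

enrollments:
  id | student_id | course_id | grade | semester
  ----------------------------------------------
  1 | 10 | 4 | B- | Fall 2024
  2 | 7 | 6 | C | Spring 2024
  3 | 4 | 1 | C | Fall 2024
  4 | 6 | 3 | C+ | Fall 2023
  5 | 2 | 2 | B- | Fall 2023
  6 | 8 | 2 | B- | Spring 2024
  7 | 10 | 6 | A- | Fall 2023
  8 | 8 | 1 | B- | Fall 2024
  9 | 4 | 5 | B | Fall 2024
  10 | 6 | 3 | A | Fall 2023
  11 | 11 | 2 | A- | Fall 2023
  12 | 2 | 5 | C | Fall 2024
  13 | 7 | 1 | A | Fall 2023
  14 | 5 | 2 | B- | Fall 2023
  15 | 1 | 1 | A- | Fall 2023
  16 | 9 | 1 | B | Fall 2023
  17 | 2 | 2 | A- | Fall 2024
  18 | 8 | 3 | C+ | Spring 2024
SELECT DISTINCT major FROM students ORDER BY major

Execution result:
major
Biology
Chemistry
Computer Science
Engineering
Mathematics
Physics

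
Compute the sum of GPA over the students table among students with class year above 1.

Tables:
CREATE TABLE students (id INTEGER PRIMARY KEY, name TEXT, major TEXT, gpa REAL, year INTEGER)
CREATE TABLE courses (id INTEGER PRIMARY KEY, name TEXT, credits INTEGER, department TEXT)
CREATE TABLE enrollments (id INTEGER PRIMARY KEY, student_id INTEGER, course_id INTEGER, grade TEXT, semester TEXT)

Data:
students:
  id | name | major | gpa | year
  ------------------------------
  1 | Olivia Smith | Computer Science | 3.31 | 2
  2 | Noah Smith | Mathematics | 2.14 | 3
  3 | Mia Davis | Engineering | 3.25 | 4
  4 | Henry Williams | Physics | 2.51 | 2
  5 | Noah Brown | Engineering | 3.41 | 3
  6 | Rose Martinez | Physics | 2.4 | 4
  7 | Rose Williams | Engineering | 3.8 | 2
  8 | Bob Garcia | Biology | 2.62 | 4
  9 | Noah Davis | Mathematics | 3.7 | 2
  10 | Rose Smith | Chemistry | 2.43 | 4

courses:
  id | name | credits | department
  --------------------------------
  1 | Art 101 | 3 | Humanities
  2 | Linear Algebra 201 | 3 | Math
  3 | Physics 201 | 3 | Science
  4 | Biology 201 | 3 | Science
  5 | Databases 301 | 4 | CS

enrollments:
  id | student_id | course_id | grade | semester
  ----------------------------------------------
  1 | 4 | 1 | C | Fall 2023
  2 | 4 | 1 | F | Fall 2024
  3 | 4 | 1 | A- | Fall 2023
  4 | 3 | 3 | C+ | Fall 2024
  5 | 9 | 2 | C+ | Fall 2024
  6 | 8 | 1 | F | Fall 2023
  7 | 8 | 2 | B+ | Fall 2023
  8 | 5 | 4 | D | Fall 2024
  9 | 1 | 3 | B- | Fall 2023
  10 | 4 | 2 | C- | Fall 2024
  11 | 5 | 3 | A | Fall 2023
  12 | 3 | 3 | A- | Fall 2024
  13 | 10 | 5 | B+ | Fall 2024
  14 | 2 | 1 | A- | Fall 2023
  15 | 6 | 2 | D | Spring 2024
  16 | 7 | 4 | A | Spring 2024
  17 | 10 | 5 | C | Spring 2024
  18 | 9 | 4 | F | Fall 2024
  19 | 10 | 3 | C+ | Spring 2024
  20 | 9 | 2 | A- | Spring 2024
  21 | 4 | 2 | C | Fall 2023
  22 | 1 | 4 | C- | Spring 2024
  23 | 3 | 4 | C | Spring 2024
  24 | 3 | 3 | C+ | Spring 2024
SELECT SUM(gpa) FROM students WHERE year > 1

Execution result:
29.57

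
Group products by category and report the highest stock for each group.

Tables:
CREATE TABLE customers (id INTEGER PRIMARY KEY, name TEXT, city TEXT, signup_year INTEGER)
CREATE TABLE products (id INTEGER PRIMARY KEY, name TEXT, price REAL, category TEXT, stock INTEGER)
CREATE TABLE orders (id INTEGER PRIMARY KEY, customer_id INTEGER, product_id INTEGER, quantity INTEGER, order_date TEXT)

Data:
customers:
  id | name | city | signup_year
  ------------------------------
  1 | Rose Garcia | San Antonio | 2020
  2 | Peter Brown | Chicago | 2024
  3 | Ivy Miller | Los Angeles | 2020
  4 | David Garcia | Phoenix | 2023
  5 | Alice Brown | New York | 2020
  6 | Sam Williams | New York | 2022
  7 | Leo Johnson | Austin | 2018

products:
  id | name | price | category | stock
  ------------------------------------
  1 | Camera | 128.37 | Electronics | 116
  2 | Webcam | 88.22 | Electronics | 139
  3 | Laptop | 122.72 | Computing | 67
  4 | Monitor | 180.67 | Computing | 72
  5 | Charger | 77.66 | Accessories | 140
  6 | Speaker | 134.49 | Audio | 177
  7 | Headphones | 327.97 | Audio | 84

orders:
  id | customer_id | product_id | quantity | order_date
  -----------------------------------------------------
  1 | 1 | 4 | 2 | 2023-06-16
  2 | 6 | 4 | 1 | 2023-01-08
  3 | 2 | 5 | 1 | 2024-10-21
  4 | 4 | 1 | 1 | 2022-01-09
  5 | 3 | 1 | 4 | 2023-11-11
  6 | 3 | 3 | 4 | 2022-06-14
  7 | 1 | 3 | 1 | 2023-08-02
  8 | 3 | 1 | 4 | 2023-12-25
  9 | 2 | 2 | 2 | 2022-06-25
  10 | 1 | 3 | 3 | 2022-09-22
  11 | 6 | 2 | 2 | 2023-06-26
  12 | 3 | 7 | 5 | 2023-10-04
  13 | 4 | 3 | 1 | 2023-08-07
SELECT category, MAX(stock) AS max_stock FROM products GROUP BY category

Execution result:
category | max_stock
Accessories | 140
Audio | 177
Computing | 72
Electronics | 139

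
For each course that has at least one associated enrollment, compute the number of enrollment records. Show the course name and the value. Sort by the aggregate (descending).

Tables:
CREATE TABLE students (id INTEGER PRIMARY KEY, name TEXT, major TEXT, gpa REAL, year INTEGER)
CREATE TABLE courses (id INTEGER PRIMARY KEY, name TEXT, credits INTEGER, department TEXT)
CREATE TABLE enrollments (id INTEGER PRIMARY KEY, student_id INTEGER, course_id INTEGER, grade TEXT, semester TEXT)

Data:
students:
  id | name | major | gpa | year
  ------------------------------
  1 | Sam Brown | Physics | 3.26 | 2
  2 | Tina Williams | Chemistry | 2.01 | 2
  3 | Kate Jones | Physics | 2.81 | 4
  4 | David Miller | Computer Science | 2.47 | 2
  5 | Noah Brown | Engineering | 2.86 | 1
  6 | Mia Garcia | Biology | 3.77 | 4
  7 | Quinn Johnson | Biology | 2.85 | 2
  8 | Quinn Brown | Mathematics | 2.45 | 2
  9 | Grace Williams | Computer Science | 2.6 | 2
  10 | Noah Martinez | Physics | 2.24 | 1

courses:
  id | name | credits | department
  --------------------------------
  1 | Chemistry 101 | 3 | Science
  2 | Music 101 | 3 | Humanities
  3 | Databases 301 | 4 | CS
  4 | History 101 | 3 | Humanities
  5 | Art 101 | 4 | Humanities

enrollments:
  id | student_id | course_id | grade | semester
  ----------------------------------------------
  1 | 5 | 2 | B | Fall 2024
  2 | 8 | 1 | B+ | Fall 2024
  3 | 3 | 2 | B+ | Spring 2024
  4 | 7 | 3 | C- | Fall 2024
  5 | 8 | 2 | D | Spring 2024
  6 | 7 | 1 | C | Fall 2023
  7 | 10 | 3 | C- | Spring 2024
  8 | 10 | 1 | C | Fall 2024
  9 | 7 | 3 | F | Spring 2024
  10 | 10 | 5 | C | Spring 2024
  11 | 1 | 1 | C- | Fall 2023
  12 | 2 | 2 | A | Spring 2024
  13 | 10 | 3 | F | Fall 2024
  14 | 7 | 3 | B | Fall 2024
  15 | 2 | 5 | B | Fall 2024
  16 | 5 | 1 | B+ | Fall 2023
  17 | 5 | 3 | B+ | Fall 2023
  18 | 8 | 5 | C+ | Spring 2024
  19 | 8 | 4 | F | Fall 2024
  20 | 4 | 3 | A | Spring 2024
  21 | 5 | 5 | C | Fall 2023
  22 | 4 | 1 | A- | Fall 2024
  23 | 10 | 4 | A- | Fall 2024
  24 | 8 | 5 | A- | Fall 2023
SELECT p.name, COUNT(*) AS n FROM enrollments c JOIN courses p ON c.course_id = p.id GROUP BY p.id, p.name ORDER BY n DESC

Execution result:
name | n
Databases 301 | 7
Chemistry 101 | 6
Art 101 | 5
Music 101 | 4
History 101 | 2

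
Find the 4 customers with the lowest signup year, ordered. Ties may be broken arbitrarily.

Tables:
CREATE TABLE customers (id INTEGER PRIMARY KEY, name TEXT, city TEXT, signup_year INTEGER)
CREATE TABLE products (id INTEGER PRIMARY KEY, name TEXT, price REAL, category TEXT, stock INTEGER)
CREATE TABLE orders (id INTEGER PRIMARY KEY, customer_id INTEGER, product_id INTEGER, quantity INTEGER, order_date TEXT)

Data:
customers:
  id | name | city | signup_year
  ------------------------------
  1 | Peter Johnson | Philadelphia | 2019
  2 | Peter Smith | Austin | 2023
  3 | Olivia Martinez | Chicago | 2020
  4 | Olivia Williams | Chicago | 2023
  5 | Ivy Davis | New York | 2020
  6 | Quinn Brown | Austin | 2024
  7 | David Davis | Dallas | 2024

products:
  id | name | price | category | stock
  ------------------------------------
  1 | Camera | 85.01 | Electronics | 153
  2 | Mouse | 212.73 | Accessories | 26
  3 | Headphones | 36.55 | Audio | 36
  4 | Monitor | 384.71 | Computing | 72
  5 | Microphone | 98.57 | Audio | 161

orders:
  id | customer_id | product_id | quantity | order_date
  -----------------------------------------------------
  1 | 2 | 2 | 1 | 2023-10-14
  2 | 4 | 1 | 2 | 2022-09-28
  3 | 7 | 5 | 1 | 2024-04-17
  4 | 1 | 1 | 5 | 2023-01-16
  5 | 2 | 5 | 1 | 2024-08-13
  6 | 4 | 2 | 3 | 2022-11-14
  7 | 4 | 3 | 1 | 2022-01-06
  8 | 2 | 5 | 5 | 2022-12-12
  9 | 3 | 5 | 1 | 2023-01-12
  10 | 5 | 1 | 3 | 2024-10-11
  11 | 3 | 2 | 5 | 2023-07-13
SELECT name, signup_year FROM customers ORDER BY signup_year ASC LIMIT 4

Execution result:
name | signup_year
Peter Johnson | 2019
Olivia Martinez | 2020
Ivy Davis | 2020
Peter Smith | 2023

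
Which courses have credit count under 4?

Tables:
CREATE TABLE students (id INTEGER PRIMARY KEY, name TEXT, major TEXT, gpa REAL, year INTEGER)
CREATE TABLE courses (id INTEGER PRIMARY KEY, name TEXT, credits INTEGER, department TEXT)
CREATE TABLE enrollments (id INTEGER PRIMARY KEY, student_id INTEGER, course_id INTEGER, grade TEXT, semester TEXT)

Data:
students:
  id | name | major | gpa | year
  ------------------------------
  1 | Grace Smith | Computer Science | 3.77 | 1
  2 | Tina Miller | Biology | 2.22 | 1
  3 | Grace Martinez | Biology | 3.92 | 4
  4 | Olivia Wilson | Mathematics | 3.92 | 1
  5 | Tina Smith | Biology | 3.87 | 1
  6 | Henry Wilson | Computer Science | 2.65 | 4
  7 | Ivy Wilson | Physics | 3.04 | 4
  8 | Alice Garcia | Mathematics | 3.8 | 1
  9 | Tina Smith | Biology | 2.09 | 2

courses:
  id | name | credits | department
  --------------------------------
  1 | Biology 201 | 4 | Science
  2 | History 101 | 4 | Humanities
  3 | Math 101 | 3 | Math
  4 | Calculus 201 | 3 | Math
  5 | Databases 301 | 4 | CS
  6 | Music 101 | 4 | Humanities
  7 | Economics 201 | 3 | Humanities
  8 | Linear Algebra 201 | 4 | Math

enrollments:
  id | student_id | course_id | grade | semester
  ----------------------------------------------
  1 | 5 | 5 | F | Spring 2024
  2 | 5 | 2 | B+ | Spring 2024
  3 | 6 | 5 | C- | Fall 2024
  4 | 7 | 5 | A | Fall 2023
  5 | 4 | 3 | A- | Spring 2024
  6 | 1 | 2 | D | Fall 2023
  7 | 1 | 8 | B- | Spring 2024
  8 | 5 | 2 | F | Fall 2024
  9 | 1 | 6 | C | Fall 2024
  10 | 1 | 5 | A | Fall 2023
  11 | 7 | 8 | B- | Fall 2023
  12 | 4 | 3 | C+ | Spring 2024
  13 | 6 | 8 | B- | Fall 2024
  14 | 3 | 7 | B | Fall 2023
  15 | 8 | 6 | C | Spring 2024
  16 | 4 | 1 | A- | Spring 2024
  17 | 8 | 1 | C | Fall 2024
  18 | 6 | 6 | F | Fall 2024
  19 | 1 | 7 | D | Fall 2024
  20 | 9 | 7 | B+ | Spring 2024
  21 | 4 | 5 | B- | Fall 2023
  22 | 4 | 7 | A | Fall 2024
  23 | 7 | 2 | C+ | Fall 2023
SELECT name, credits FROM courses WHERE credits < 4

Execution result:
name | credits
Math 101 | 3
Calculus 201 | 3
Economics 201 | 3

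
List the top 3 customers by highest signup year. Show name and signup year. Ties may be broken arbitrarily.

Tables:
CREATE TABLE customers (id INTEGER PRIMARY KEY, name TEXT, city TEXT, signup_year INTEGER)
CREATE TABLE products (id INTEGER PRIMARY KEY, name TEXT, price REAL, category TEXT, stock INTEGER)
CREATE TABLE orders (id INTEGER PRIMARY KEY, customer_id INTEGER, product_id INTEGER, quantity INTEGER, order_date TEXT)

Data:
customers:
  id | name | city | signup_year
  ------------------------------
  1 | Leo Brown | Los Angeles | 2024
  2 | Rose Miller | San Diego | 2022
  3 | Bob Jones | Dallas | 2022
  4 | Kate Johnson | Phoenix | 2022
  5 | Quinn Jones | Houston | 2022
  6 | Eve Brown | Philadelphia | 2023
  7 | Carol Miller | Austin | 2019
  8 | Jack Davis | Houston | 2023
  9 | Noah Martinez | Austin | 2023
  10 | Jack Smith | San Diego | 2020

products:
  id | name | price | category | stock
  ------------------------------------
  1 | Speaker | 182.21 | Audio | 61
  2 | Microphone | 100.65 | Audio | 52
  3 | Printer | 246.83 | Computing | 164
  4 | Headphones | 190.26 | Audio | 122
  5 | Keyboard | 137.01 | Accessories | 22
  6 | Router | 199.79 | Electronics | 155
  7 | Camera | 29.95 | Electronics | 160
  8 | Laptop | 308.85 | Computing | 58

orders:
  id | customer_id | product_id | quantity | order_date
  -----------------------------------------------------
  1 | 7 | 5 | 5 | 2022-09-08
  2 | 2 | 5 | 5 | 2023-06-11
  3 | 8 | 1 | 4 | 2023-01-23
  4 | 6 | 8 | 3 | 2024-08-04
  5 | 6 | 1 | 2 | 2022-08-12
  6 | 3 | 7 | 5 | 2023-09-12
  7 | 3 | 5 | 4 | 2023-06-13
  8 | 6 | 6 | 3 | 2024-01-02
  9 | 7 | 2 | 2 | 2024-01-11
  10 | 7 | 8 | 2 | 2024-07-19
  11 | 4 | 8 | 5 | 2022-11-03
SELECT name, signup_year FROM customers ORDER BY signup_year DESC LIMIT 3

Execution result:
name | signup_year
Leo Brown | 2024
Eve Brown | 2023
Jack Davis | 2023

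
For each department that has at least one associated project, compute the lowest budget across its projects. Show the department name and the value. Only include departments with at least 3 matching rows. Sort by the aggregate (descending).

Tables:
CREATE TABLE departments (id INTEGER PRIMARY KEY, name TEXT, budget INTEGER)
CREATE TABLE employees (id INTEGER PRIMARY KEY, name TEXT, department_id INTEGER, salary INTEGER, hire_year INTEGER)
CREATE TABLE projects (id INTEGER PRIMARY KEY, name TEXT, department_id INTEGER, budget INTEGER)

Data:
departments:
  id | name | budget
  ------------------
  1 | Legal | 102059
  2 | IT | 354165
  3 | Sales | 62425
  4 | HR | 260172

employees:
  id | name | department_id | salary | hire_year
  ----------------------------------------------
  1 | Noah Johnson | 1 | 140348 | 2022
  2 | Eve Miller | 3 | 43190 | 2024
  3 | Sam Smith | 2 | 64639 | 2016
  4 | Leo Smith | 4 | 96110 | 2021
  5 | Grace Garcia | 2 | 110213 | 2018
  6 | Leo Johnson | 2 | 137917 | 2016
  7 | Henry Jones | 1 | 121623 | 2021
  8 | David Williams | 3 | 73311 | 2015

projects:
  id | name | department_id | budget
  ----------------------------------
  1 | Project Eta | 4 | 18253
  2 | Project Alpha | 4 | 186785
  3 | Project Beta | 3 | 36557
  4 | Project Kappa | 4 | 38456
SELECT p.name, MIN(c.budget) AS min_budget FROM projects c JOIN departments p ON c.department_id = p.id GROUP BY p.id, p.name HAVING COUNT(*) >= 3 ORDER BY min_budget DESC

Execution result:
name | min_budget
HR | 18253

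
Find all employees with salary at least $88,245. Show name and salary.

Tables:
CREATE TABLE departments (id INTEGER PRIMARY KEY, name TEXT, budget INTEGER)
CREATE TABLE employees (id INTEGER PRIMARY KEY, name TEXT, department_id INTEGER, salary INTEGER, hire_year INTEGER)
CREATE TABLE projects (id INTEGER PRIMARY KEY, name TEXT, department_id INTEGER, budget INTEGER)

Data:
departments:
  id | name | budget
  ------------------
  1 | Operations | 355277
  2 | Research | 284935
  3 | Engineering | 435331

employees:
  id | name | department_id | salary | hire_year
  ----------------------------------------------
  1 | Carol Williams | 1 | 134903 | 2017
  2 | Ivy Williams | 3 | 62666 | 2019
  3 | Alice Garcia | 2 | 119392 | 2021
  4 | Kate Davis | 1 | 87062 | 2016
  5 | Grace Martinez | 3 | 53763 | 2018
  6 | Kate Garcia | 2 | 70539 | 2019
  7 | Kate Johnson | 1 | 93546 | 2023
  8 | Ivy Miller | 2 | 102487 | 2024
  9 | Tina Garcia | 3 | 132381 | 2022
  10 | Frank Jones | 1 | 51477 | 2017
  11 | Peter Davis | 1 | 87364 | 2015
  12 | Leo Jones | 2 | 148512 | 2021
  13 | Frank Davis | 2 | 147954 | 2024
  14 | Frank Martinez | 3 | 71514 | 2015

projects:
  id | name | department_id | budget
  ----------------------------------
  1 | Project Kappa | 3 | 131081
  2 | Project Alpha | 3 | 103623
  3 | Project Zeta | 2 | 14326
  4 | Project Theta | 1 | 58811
SELECT name, salary FROM employees WHERE salary >= 88245

Execution result:
name | salary
Carol Williams | 134903
Alice Garcia | 119392
Kate Johnson | 93546
Ivy Miller | 102487
Tina Garcia | 132381
Leo Jones | 148512
Frank Davis | 147954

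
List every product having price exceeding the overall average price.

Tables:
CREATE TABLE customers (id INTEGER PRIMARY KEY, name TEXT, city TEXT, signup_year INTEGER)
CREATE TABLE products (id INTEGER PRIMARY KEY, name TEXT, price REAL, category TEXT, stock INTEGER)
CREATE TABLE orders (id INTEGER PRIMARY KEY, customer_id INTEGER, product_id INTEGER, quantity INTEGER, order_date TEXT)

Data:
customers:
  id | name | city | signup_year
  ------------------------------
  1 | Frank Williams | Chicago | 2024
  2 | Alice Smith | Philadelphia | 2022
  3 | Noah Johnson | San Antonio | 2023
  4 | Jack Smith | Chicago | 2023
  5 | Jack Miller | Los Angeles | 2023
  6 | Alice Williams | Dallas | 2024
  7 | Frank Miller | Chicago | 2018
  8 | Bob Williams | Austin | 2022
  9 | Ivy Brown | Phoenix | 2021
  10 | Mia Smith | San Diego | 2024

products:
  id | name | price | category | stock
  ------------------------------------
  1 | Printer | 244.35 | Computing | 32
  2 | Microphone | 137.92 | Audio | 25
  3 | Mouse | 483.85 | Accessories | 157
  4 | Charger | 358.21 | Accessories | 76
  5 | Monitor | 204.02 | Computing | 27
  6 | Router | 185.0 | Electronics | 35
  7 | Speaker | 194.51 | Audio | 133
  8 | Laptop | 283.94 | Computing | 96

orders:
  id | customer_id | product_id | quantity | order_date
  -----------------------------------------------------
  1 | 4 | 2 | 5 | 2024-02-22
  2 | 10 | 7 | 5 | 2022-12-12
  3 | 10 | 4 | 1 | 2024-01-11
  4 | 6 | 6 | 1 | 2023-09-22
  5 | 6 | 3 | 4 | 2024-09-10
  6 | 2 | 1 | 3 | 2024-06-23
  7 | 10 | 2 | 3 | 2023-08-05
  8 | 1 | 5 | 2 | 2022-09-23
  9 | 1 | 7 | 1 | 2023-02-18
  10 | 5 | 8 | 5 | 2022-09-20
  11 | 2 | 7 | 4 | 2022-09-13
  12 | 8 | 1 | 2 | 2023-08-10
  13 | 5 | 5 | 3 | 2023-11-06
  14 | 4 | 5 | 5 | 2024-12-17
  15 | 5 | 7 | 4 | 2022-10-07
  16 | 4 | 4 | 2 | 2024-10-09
SELECT name, price FROM products WHERE price > (SELECT AVG(price) FROM products)

Execution result:
name | price
Mouse | 483.85
Charger | 358.21
Laptop | 283.94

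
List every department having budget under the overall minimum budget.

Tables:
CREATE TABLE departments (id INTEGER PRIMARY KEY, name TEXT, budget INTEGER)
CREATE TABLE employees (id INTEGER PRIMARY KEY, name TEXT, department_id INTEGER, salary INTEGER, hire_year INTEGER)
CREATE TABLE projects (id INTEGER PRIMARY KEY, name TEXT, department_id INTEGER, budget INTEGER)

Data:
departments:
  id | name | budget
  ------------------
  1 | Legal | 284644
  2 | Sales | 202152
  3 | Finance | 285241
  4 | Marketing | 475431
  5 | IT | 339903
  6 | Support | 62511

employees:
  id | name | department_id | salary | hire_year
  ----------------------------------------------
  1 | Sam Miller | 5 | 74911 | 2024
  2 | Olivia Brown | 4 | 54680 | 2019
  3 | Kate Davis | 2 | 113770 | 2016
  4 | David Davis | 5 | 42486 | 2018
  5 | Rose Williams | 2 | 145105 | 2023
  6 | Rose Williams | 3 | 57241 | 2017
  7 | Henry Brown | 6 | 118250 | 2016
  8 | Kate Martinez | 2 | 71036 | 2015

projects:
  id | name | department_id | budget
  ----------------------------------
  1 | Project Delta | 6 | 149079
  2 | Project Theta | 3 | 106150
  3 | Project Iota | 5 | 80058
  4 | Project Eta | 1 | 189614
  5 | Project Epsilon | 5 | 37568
SELECT name, budget FROM departments WHERE budget < (SELECT MIN(budget) FROM departments)

Execution result:
(no rows)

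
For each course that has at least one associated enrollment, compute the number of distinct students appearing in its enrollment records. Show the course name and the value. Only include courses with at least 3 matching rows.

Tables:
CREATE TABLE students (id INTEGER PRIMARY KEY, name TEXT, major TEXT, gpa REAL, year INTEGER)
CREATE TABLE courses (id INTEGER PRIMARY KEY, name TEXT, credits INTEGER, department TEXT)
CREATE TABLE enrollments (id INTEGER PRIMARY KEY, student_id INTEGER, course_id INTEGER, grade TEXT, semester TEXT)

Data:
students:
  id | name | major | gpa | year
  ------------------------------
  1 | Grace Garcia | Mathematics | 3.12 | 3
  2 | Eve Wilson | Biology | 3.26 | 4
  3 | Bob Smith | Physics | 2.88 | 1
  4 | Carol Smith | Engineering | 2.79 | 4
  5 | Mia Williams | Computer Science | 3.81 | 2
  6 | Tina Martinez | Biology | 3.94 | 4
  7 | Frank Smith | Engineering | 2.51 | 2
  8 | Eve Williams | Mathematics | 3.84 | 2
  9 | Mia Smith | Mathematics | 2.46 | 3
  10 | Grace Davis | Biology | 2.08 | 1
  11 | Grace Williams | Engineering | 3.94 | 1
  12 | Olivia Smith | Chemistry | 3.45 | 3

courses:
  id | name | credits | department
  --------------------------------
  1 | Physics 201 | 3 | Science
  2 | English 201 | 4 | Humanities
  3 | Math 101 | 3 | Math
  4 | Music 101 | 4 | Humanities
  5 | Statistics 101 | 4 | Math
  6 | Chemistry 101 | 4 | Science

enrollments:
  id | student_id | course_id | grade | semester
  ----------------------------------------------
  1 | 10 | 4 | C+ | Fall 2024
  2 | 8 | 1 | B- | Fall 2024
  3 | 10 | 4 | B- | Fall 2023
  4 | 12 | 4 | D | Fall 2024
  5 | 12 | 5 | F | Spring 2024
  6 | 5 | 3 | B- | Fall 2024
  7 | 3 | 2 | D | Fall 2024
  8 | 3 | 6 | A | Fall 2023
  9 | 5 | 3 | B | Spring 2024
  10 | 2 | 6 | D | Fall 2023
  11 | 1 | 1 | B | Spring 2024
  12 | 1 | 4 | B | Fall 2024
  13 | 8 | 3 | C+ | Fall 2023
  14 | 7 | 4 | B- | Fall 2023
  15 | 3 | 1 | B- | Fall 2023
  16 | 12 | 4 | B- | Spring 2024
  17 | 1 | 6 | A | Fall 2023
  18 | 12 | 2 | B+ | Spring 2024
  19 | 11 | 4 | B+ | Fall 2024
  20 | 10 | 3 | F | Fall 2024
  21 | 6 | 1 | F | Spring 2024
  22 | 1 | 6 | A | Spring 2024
SELECT p.name, COUNT(DISTINCT c.student_id) AS distinct_student_count FROM enrollments c JOIN courses p ON c.course_id = p.id GROUP BY p.id, p.name HAVING COUNT(*) >= 3

Execution result:
name | distinct_student_count
Physics 201 | 4
Math 101 | 3
Music 101 | 5
Chemistry 101 | 3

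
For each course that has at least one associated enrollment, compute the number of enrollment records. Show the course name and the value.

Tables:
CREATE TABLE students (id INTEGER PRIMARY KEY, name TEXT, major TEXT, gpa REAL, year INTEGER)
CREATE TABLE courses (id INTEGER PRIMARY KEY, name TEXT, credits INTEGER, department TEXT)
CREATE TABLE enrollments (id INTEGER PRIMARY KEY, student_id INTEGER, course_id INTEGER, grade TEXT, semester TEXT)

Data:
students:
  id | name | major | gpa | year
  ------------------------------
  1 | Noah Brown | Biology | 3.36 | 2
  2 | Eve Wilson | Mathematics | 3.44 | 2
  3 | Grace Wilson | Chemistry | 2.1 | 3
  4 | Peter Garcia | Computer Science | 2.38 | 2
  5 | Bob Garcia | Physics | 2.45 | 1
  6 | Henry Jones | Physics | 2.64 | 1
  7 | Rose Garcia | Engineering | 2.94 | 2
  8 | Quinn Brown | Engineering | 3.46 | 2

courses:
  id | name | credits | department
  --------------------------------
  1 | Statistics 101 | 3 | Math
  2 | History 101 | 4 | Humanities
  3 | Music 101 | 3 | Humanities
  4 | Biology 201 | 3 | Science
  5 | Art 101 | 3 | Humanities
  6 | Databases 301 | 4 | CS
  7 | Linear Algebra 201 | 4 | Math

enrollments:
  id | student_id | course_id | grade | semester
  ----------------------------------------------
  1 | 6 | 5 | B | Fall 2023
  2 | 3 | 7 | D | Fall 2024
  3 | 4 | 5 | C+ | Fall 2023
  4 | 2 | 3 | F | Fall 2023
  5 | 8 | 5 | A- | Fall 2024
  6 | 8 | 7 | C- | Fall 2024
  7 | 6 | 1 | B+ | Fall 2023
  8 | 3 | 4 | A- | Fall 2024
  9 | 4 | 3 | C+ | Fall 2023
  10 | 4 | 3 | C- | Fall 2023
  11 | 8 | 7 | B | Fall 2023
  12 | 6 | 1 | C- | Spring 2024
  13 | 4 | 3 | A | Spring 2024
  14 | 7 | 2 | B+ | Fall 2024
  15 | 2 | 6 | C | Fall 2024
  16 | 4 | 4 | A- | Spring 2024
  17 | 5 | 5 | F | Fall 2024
SELECT p.name, COUNT(*) AS n FROM enrollments c JOIN courses p ON c.course_id = p.id GROUP BY p.id, p.name

Execution result:
name | n
Statistics 101 | 2
History 101 | 1
Music 101 | 4
Biology 201 | 2
Art 101 | 4
Databases 301 | 1
Linear Algebra 201 | 3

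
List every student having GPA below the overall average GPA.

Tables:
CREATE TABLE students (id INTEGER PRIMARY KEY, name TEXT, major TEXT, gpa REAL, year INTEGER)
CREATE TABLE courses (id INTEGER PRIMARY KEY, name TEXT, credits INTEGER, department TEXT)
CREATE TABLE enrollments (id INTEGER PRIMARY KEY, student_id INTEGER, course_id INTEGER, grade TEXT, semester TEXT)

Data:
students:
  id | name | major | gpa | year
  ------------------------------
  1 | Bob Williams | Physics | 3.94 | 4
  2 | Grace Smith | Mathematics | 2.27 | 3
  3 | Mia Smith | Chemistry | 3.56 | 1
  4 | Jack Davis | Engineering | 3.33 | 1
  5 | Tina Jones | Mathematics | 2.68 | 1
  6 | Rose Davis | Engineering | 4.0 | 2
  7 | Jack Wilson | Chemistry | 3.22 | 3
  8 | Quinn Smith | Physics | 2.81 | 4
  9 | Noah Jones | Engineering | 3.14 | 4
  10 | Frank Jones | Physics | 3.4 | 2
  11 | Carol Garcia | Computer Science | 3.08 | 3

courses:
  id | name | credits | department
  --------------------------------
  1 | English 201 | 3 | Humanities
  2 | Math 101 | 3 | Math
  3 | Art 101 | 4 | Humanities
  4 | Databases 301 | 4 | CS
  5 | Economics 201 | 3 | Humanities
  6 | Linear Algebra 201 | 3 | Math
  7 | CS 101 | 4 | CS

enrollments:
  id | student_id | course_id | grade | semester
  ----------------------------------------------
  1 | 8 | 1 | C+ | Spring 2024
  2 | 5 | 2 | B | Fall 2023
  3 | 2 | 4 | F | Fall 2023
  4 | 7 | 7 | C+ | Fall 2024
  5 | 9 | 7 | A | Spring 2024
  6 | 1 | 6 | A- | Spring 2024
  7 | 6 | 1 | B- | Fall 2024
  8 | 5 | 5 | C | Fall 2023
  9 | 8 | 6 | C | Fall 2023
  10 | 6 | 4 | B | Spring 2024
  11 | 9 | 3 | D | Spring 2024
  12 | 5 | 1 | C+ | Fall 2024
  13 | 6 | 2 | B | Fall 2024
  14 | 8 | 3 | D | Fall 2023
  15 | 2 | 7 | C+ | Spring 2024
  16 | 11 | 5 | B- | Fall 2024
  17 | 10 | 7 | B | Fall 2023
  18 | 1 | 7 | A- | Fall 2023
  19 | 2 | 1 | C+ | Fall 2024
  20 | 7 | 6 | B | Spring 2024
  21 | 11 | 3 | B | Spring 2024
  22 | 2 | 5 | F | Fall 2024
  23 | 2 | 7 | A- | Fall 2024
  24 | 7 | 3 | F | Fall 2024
SELECT name, gpa FROM students WHERE gpa < (SELECT AVG(gpa) FROM students)

Execution result:
name | gpa
Grace Smith | 2.27
Tina Jones | 2.68
Jack Wilson | 3.22
Quinn Smith | 2.81
Noah Jones | 3.14
Carol Garcia | 3.08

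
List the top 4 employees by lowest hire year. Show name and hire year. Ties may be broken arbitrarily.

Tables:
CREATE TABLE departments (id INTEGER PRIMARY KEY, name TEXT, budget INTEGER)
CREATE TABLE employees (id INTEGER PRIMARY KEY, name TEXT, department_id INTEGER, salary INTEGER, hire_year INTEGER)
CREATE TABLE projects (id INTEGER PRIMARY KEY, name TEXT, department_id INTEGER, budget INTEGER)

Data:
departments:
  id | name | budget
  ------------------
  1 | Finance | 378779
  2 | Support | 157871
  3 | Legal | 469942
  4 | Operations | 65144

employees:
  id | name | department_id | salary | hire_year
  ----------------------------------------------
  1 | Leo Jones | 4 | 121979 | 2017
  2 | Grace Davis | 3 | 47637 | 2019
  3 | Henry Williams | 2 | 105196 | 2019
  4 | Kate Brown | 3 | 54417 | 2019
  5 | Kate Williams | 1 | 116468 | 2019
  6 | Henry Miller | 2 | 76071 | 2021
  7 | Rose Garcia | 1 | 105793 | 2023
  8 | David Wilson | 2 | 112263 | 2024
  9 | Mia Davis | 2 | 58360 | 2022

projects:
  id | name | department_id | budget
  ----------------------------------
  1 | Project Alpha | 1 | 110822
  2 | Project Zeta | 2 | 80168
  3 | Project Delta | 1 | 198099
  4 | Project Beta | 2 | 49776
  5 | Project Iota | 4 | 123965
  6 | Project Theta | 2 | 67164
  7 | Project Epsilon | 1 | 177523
SELECT name, hire_year FROM employees ORDER BY hire_year ASC LIMIT 4

Execution result:
name | hire_year
Leo Jones | 2017
Grace Davis | 2019
Henry Williams | 2019
Kate Brown | 2019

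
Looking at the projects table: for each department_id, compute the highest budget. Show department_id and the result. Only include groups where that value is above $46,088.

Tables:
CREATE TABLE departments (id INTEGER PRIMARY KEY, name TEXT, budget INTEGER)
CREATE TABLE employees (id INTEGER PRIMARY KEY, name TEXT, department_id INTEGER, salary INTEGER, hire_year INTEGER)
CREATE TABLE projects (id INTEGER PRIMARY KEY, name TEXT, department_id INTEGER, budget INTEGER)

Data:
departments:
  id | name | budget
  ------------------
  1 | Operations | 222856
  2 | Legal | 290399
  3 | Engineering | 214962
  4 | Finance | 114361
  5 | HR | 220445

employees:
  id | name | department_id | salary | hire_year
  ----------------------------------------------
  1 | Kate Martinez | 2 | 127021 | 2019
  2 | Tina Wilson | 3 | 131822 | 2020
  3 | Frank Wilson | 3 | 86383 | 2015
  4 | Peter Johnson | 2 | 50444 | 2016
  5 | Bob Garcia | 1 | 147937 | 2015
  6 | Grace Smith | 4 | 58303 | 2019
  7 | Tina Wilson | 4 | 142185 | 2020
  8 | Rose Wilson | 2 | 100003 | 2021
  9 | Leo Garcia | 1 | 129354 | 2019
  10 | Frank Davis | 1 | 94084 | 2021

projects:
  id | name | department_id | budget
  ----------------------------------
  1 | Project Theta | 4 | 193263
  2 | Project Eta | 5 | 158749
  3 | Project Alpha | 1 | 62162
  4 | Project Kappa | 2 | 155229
SELECT department_id, MAX(budget) AS max_budget FROM projects GROUP BY department_id HAVING MAX(budget) > 46088

Execution result:
department_id | max_budget
1 | 62162
2 | 155229
4 | 193263
5 | 158749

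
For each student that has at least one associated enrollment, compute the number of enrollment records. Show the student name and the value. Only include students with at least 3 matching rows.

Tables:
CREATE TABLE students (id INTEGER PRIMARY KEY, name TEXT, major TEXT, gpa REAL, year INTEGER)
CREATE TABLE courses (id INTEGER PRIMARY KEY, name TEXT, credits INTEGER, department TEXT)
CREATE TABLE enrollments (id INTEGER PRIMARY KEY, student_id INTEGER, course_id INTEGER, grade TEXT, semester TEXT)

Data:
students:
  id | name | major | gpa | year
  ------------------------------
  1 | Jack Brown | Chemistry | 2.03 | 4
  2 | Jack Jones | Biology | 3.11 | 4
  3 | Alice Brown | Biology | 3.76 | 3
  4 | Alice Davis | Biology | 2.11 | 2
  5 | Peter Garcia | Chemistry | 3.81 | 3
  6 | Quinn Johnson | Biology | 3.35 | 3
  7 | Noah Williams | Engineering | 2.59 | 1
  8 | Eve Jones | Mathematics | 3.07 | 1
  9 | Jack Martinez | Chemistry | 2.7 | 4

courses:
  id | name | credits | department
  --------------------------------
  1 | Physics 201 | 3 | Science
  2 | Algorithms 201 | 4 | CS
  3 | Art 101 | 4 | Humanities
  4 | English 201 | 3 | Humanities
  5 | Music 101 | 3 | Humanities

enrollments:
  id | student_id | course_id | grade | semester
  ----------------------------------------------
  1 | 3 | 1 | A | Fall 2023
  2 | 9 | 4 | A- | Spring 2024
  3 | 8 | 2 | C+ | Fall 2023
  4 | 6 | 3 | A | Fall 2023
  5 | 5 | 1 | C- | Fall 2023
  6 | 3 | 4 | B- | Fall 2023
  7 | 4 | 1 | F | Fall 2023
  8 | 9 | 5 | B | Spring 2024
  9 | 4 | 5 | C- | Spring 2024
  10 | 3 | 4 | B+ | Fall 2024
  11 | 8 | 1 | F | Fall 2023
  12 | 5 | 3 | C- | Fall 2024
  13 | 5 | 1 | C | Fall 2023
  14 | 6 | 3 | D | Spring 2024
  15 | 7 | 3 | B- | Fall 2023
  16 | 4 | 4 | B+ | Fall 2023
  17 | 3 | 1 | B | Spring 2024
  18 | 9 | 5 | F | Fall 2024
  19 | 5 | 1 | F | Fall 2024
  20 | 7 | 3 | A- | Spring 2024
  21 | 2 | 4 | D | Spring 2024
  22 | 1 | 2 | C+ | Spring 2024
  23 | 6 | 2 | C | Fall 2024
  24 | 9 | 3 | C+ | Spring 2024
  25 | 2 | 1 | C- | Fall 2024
SELECT p.name, COUNT(*) AS n FROM enrollments c JOIN students p ON c.student_id = p.id GROUP BY p.id, p.name HAVING COUNT(*) >= 3

Execution result:
name | n
Alice Brown | 4
Alice Davis | 3
Peter Garcia | 4
Quinn Johnson | 3
Jack Martinez | 4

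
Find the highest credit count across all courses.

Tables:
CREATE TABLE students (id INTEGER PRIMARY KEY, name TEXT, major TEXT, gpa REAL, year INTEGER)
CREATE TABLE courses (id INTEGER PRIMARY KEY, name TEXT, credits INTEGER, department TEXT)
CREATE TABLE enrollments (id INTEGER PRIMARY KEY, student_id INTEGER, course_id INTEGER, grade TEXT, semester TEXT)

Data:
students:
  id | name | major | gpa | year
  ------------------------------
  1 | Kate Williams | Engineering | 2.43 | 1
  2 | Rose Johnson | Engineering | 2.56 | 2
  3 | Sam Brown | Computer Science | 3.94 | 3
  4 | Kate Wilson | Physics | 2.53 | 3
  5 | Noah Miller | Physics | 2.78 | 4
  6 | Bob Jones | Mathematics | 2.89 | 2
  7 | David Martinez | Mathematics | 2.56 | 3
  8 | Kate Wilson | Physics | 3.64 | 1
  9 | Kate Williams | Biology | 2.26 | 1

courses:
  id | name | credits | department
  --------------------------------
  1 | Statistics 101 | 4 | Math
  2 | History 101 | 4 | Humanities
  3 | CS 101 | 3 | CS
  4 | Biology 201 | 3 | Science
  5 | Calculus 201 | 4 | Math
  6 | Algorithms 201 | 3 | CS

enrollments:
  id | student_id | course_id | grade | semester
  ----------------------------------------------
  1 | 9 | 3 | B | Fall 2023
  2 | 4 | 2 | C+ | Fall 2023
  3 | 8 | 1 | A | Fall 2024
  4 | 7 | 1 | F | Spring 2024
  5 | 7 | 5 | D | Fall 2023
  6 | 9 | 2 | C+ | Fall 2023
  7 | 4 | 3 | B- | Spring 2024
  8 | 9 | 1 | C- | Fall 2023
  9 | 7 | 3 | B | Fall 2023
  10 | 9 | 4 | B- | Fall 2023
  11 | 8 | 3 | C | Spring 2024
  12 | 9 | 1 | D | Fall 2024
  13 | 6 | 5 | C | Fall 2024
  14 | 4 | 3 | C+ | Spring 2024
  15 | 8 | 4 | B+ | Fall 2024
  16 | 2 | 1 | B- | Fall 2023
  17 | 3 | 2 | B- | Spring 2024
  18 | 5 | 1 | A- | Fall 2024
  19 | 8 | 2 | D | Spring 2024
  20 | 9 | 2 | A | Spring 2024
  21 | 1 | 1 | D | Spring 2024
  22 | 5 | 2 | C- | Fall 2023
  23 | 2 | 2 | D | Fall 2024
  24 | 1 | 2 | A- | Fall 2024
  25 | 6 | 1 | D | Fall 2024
SELECT MAX(credits) FROM courses

Execution result:
4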